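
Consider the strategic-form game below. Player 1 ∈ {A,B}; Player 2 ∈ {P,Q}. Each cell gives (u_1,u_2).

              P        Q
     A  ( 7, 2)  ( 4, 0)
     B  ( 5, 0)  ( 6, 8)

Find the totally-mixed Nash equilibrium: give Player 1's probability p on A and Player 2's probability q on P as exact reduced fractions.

p=4/5, q=1/2

P1 indiff ⇒ q·7+(1-q)·4 = q·5+(1-q)·6 ⇒ q(2) = (1-q)(2) ⇒ q = 1/2
P2 indiff ⇒ p·2+(1-p)·0 = p·0+(1-p)·8 ⇒ p(2) = (1-p)(8) ⇒ p = 4/5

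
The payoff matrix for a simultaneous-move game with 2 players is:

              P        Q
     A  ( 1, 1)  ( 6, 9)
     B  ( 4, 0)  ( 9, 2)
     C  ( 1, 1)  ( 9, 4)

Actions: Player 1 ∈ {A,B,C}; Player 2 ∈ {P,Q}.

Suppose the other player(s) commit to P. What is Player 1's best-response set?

BR_1 = {B}

u_1(A vs P) = 1
u_1(B vs P) = 4
u_1(C vs P) = 1
max payoff 4 at {B}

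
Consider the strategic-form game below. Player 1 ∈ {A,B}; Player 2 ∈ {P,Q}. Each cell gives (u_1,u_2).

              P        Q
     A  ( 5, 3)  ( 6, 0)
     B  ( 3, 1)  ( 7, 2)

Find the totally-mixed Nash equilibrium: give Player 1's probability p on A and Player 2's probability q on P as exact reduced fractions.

P1 indiff ⇒ q·5+(1-q)·6 = q·3+(1-q)·7 ⇒ q(2) = (1-q)(1) ⇒ q = 1/3
P2 indiff ⇒ p·3+(1-p)·1 = p·0+(1-p)·2 ⇒ p(3) = (1-p)(1) ⇒ p = 1/4

(p,q) = (1/4, 1/3)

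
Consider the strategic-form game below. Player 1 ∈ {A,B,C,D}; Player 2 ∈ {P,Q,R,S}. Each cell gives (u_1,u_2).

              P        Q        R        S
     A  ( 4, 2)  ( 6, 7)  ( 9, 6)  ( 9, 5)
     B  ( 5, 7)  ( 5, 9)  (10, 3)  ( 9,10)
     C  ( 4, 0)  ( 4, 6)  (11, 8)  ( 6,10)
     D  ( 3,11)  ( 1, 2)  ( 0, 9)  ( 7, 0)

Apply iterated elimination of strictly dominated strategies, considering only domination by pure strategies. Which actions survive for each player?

Survivors P1:{A,B,C} P2:{Q,R,S}

P1 drop D (A beats it: P:4>3 Q:6>1 R:9>0 S:9>7)
P2 drop P (Q beats it: A:7>2 B:9>7 C:6>0)
P1→{A,B,C} P2→{Q,R,S}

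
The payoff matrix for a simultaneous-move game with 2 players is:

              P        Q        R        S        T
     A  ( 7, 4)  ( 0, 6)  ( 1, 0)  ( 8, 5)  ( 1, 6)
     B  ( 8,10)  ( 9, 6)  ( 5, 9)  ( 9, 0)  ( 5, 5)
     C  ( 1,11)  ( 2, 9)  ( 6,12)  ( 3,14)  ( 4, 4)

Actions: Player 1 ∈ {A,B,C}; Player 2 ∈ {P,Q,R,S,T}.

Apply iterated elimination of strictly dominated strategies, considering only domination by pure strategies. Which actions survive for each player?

P1 drop A (B beats it: P:8>7 Q:9>0 R:5>1 S:9>8 T:5>1)
P2 drop Q (P beats it: B:10>6 C:11>9)
P2 drop T (P beats it: B:10>5 C:11>4)
P1→{B,C} P2→{P,R,S}

Survivors P1:{B,C} P2:{P,R,S}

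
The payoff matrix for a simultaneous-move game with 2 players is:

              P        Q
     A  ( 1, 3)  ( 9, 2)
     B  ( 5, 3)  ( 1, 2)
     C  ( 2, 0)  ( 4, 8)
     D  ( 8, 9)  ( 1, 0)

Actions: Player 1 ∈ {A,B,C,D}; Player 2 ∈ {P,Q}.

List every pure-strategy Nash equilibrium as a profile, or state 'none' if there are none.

PSNE = {(D,P)}

(A,P): not NE [P1→D gives 8>1]
(A,Q): not NE [P2→P gives 3>2]
(B,P): not NE [P1→D gives 8>5]
(B,Q): not NE [P1→A gives 9>1; P2→P gives 3>2]
(C,P): not NE [P1→D gives 8>2; P2→Q gives 8>0]
(C,Q): not NE [P1→A gives 9>4]
(D,P): NE
(D,Q): not NE [P1→A gives 9>1; P2→P gives 9>0]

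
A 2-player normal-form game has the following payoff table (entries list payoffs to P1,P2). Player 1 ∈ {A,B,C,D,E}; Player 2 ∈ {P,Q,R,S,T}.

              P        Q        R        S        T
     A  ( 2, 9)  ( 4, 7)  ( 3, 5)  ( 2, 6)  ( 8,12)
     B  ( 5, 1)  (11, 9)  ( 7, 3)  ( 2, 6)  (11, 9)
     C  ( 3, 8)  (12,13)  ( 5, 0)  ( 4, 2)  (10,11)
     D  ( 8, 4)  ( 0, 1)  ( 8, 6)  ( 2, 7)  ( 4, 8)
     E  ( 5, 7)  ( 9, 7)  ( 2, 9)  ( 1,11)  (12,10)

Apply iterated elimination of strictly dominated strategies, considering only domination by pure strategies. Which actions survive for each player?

P1 drop A (C beats it: P:3>2 Q:12>4 R:5>3 S:4>2 T:10>8)
P2 drop P (T beats it: B:9>1 C:11>8 D:8>4 E:10>7)
P2 drop R (S beats it: B:6>3 C:2>0 D:7>6 E:11>9)
P1 drop D (C beats it: Q:12>0 S:4>2 T:10>4)
P1→{B,C,E} P2→{Q,S,T}

Survivors P1:{B,C,E} P2:{Q,S,T}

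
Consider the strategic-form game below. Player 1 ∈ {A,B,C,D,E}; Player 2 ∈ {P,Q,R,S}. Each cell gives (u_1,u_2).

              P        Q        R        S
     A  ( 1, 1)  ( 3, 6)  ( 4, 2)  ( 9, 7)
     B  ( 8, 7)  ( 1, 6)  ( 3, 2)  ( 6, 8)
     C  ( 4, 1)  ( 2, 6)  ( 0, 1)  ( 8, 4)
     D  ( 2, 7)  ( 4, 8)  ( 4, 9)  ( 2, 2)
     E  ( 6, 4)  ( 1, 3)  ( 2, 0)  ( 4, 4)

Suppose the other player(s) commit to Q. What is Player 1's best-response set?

P1 best: {D}

u_1(A vs Q) = 3
u_1(B vs Q) = 1
u_1(C vs Q) = 2
u_1(D vs Q) = 4
u_1(E vs Q) = 1
max payoff 4 at {D}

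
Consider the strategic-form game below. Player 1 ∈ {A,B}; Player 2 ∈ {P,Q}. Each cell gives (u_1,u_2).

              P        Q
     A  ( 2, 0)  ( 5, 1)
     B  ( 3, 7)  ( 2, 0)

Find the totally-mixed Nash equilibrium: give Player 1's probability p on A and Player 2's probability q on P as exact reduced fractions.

P1 indiff ⇒ q·2+(1-q)·5 = q·3+(1-q)·2 ⇒ q(-1) = (1-q)(-3) ⇒ q = 3/4
P2 indiff ⇒ p·0+(1-p)·7 = p·1+(1-p)·0 ⇒ p(-1) = (1-p)(-7) ⇒ p = 7/8

p=7/8, q=3/4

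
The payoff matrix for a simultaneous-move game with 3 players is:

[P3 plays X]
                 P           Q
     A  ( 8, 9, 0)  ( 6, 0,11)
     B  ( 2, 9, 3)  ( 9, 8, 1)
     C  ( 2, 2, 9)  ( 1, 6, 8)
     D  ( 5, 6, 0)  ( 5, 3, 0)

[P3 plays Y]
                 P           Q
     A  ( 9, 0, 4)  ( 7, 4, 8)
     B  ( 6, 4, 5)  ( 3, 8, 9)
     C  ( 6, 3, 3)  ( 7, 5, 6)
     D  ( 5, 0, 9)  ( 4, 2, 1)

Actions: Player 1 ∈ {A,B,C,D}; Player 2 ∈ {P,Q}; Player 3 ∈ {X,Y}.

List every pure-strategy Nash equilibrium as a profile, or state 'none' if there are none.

(A,P,X): not NE [P3→Y gives 4>0]
(A,P,Y): not NE [P2→Q gives 4>0]
(A,Q,X): not NE [P1→B gives 9>6; P2→P gives 9>0]
(A,Q,Y): not NE [P3→X gives 11>8]
(B,P,X): not NE [P1→A gives 8>2; P3→Y gives 5>3]
(B,P,Y): not NE [P1→A gives 9>6; P2→Q gives 8>4]
(B,Q,X): not NE [P2→P gives 9>8; P3→Y gives 9>1]
(B,Q,Y): not NE [P1→C gives 7>3]
(C,P,X): not NE [P1→A gives 8>2; P2→Q gives 6>2]
(C,P,Y): not NE [P1→A gives 9>6; P2→Q gives 5>3; P3→X gives 9>3]
(C,Q,X): not NE [P1→B gives 9>1]
(C,Q,Y): not NE [P3→X gives 8>6]
(D,P,X): not NE [P1→A gives 8>5; P3→Y gives 9>0]
(D,P,Y): not NE [P1→A gives 9>5; P2→Q gives 2>0]
(D,Q,X): not NE [P1→B gives 9>5; P2→P gives 6>3; P3→Y gives 1>0]
(D,Q,Y): not NE [P1→C gives 7>4]

No pure NE.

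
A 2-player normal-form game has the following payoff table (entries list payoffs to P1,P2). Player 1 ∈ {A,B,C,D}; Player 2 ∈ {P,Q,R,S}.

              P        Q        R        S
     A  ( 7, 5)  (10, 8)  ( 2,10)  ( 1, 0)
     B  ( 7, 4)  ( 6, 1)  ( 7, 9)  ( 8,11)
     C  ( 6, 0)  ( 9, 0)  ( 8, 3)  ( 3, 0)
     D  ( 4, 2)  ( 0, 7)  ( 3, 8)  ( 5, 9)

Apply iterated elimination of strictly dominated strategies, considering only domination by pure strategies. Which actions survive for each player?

Survivors P1:{B,C} P2:{R,S}

P1 drop D (B beats it: P:7>4 Q:6>0 R:7>3 S:8>5)
P2 drop P (R beats it: A:10>5 B:9>4 C:3>0)
P2 drop Q (R beats it: A:10>8 B:9>1 C:3>0)
P1 drop A (B beats it: R:7>2 S:8>1)
P1→{B,C} P2→{R,S}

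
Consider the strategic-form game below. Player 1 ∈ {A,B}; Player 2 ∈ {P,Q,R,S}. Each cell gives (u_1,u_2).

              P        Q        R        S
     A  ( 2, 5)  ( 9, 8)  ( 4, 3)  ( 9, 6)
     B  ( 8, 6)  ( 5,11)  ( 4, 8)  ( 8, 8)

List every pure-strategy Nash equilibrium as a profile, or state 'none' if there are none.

(A,P): not NE [P1→B gives 8>2; P2→Q gives 8>5]
(A,Q): NE
(A,R): not NE [P2→Q gives 8>3]
(A,S): not NE [P2→Q gives 8>6]
(B,P): not NE [P2→Q gives 11>6]
(B,Q): not NE [P1→A gives 9>5]
(B,R): not NE [P2→Q gives 11>8]
(B,S): not NE [P1→A gives 9>8; P2→Q gives 11>8]

Nash profiles: (A,Q)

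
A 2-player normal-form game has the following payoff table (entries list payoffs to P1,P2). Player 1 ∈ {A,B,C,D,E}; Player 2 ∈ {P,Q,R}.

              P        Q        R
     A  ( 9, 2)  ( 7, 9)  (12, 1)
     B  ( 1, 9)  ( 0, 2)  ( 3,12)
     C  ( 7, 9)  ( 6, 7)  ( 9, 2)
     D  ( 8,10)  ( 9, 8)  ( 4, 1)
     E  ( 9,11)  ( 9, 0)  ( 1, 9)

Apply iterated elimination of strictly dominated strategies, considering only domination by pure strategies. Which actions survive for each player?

Remaining: P1:{A,D,E} P2:{P,Q}

P1 drop B (A beats it: P:9>1 Q:7>0 R:12>3)
P1 drop C (A beats it: P:9>7 Q:7>6 R:12>9)
P2 drop R (P beats it: A:2>1 D:10>1 E:11>9)
P1→{A,D,E} P2→{P,Q}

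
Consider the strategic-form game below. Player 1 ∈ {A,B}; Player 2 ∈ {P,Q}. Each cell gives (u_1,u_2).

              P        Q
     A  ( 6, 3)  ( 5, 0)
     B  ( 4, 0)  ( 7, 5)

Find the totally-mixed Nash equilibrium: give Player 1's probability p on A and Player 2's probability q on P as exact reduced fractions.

P1 indiff ⇒ q·6+(1-q)·5 = q·4+(1-q)·7 ⇒ q(2) = (1-q)(2) ⇒ q = 1/2
P2 indiff ⇒ p·3+(1-p)·0 = p·0+(1-p)·5 ⇒ p(3) = (1-p)(5) ⇒ p = 5/8

P1 mixes 5/8 on A; P2 mixes 1/2 on P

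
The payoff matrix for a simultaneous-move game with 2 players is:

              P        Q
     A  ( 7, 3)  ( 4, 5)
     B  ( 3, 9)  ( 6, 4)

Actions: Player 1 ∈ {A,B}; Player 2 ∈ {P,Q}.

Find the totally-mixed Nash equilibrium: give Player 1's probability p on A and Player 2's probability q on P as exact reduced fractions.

p=5/7, q=1/3

P1 indiff ⇒ q·7+(1-q)·4 = q·3+(1-q)·6 ⇒ q(4) = (1-q)(2) ⇒ q = 1/3
P2 indiff ⇒ p·3+(1-p)·9 = p·5+(1-p)·4 ⇒ p(-2) = (1-p)(-5) ⇒ p = 5/7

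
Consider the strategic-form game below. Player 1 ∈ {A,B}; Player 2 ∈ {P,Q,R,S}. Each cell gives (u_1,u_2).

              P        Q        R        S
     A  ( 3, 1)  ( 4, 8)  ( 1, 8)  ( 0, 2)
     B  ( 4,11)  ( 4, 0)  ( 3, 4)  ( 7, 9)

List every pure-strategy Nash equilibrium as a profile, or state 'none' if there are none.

(A,P): not NE [P1→B gives 4>3; P2→R gives 8>1]
(A,Q): NE
(A,R): not NE [P1→B gives 3>1]
(A,S): not NE [P1→B gives 7>0; P2→R gives 8>2]
(B,P): NE
(B,Q): not NE [P2→P gives 11>0]
(B,R): not NE [P2→P gives 11>4]
(B,S): not NE [P2→P gives 11>9]

PSNE = {(A,Q), (B,P)}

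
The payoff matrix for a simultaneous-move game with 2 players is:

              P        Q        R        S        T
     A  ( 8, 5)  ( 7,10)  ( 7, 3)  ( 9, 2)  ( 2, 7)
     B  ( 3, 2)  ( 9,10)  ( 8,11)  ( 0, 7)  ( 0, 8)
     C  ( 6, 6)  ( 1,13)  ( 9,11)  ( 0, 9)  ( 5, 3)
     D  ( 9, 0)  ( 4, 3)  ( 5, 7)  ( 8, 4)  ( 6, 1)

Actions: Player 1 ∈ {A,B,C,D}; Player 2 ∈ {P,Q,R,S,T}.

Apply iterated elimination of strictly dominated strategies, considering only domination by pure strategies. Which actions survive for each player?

P2 drop P (Q beats it: A:10>5 B:10>2 C:13>6 D:3>0)
P2 drop S (R beats it: A:3>2 B:11>7 C:11>9 D:7>4)
P2 drop T (Q beats it: A:10>7 B:10>8 C:13>3 D:3>1)
P1 drop A (B beats it: Q:9>7 R:8>7)
P1 drop D (B beats it: Q:9>4 R:8>5)
P1→{B,C} P2→{Q,R}

Survivors P1:{B,C} P2:{Q,R}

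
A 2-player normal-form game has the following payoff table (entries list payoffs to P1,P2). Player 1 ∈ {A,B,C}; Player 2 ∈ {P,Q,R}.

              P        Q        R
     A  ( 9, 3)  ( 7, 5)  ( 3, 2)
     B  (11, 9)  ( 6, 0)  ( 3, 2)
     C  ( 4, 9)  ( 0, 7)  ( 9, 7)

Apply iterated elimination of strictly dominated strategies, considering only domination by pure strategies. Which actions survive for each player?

P2 drop R (P beats it: A:3>2 B:9>2 C:9>7)
P1 drop C (A beats it: P:9>4 Q:7>0)
P1→{A,B} P2→{P,Q}

Survivors P1:{A,B} P2:{P,Q}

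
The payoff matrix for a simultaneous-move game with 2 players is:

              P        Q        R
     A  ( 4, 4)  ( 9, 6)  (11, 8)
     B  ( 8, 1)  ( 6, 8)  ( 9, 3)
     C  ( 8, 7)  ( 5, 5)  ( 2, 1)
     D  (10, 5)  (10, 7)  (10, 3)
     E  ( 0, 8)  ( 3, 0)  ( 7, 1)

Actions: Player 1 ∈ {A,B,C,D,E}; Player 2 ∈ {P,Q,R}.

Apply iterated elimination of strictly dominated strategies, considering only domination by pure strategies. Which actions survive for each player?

Survivors P1:{A,D} P2:{Q,R}

P1 drop B (D beats it: P:10>8 Q:10>6 R:10>9)
P1 drop C (D beats it: P:10>8 Q:10>5 R:10>2)
P1 drop E (A beats it: P:4>0 Q:9>3 R:11>7)
P2 drop P (Q beats it: A:6>4 D:7>5)
P1→{A,D} P2→{Q,R}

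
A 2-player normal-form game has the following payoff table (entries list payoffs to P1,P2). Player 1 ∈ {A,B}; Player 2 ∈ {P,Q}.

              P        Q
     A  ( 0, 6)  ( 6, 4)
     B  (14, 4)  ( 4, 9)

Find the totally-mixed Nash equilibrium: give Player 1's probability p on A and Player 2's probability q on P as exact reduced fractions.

p=5/7, q=1/8

P1 indiff ⇒ q·0+(1-q)·6 = q·14+(1-q)·4 ⇒ q(-14) = (1-q)(-2) ⇒ q = 1/8
P2 indiff ⇒ p·6+(1-p)·4 = p·4+(1-p)·9 ⇒ p(2) = (1-p)(5) ⇒ p = 5/7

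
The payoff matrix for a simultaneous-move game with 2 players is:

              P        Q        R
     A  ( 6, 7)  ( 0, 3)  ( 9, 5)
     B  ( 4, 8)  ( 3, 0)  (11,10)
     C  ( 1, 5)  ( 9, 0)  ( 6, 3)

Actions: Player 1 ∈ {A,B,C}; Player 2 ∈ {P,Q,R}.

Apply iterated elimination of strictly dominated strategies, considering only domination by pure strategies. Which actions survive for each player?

Remaining: P1:{A,B} P2:{P,R}

P2 drop Q (P beats it: A:7>3 B:8>0 C:5>0)
P1 drop C (A beats it: P:6>1 R:9>6)
P1→{A,B} P2→{P,R}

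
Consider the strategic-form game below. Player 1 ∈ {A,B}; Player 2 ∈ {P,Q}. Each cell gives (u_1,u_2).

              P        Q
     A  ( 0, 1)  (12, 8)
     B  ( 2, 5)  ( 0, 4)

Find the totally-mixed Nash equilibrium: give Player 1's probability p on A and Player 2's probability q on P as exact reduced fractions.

p=1/8, q=6/7

P1 indiff ⇒ q·0+(1-q)·12 = q·2+(1-q)·0 ⇒ q(-2) = (1-q)(-12) ⇒ q = 6/7
P2 indiff ⇒ p·1+(1-p)·5 = p·8+(1-p)·4 ⇒ p(-7) = (1-p)(-1) ⇒ p = 1/8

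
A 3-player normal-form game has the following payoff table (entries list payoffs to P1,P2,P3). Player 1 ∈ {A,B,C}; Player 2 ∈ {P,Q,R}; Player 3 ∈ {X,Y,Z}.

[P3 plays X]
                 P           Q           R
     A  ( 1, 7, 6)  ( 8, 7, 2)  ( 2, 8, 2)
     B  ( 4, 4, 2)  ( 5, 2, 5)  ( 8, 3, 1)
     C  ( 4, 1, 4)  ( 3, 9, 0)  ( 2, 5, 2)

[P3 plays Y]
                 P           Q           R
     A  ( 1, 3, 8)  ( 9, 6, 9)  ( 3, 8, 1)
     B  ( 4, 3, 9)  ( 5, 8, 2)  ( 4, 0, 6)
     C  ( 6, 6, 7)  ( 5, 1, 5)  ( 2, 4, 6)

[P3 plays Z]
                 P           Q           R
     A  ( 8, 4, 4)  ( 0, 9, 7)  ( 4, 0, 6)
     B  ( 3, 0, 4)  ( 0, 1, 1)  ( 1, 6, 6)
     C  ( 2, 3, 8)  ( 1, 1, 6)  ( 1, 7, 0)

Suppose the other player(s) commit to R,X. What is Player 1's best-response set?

u_1(A vs R,X) = 2
u_1(B vs R,X) = 8
u_1(C vs R,X) = 2
max payoff 8 at {B}

BR_1 = {B}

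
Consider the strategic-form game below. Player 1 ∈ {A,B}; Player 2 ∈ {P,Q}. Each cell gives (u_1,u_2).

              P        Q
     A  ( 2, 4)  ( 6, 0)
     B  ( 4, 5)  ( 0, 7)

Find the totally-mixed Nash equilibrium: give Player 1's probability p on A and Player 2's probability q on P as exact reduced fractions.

P1 indiff ⇒ q·2+(1-q)·6 = q·4+(1-q)·0 ⇒ q(-2) = (1-q)(-6) ⇒ q = 3/4
P2 indiff ⇒ p·4+(1-p)·5 = p·0+(1-p)·7 ⇒ p(4) = (1-p)(2) ⇒ p = 1/3

P1 mixes 1/3 on A; P2 mixes 3/4 on P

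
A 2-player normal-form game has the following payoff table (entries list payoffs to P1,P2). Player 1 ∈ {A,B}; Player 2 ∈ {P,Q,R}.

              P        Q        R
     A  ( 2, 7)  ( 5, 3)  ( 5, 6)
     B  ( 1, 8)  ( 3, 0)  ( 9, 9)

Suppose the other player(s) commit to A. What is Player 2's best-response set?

u_2(P vs A) = 7
u_2(Q vs A) = 3
u_2(R vs A) = 6
max payoff 7 at {P}

BR_2 = {P}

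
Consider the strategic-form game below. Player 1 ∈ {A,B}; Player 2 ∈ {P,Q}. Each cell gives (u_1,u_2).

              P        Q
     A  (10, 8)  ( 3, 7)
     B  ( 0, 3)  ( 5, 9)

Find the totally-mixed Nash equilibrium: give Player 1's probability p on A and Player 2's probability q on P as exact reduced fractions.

P1 indiff ⇒ q·10+(1-q)·3 = q·0+(1-q)·5 ⇒ q(10) = (1-q)(2) ⇒ q = 1/6
P2 indiff ⇒ p·8+(1-p)·3 = p·7+(1-p)·9 ⇒ p(1) = (1-p)(6) ⇒ p = 6/7

P1 mixes 6/7 on A; P2 mixes 1/6 on P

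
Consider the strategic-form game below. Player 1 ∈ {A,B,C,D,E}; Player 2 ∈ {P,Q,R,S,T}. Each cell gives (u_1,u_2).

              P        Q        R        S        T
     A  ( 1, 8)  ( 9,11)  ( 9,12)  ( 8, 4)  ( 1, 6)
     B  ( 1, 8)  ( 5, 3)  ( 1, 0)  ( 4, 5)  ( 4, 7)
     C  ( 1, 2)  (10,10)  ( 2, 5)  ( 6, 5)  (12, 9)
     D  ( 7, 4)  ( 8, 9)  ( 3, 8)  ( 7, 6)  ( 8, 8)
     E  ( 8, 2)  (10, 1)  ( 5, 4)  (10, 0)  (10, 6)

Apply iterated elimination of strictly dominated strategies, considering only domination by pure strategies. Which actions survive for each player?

P1 drop B (D beats it: P:7>1 Q:8>5 R:3>1 S:7>4 T:8>4)
P1 drop D (E beats it: P:8>7 Q:10>8 R:5>3 S:10>7 T:10>8)
P2 drop P (R beats it: A:12>8 C:5>2 E:4>2)
P2 drop S (Q beats it: A:11>4 C:10>5 E:1>0)
P1→{A,C,E} P2→{Q,R,T}

Remaining: P1:{A,C,E} P2:{Q,R,T}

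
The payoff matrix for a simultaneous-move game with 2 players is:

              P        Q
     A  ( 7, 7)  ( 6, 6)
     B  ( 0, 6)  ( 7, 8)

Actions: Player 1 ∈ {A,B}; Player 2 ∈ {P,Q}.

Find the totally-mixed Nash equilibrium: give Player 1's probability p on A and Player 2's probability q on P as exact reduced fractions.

p=2/3, q=1/8

P1 indiff ⇒ q·7+(1-q)·6 = q·0+(1-q)·7 ⇒ q(7) = (1-q)(1) ⇒ q = 1/8
P2 indiff ⇒ p·7+(1-p)·6 = p·6+(1-p)·8 ⇒ p(1) = (1-p)(2) ⇒ p = 2/3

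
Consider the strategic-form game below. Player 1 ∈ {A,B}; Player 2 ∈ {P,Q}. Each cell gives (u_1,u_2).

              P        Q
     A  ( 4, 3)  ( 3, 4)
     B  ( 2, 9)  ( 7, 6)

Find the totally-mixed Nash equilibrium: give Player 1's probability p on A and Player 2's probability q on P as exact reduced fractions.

P1 indiff ⇒ q·4+(1-q)·3 = q·2+(1-q)·7 ⇒ q(2) = (1-q)(4) ⇒ q = 2/3
P2 indiff ⇒ p·3+(1-p)·9 = p·4+(1-p)·6 ⇒ p(-1) = (1-p)(-3) ⇒ p = 3/4

(p,q) = (3/4, 2/3)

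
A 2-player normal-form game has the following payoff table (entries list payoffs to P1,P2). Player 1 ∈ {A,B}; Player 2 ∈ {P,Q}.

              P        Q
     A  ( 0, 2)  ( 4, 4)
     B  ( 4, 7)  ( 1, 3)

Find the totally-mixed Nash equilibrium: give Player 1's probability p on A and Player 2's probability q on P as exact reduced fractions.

P1 indiff ⇒ q·0+(1-q)·4 = q·4+(1-q)·1 ⇒ q(-4) = (1-q)(-3) ⇒ q = 3/7
P2 indiff ⇒ p·2+(1-p)·7 = p·4+(1-p)·3 ⇒ p(-2) = (1-p)(-4) ⇒ p = 2/3

(p,q) = (2/3, 3/7)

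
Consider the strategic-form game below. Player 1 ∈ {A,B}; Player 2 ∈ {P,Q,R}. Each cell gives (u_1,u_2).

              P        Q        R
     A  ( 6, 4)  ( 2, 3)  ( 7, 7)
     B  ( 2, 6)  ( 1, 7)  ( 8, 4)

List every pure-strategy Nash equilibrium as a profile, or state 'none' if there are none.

(A,P): not NE [P2→R gives 7>4]
(A,Q): not NE [P2→R gives 7>3]
(A,R): not NE [P1→B gives 8>7]
(B,P): not NE [P1→A gives 6>2; P2→Q gives 7>6]
(B,Q): not NE [P1→A gives 2>1]
(B,R): not NE [P2→Q gives 7>4]

No pure NE.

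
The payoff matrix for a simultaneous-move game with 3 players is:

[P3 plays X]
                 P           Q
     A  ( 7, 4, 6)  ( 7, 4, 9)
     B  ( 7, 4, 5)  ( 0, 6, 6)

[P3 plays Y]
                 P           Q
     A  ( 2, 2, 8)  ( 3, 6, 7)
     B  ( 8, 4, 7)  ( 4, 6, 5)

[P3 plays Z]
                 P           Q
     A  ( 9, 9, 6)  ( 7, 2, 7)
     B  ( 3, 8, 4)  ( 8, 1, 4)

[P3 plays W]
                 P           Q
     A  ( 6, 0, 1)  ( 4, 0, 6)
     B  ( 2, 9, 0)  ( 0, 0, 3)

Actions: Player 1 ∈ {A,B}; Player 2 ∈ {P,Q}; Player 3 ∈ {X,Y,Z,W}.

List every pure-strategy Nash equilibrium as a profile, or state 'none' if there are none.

PSNE = {(A,Q,X)}

(A,P,X): not NE [P3→Y gives 8>6]
(A,P,Y): not NE [P1→B gives 8>2; P2→Q gives 6>2]
(A,P,Z): not NE [P3→Y gives 8>6]
(A,P,W): not NE [P3→Y gives 8>1]
(A,Q,X): NE
(A,Q,Y): not NE [P1→B gives 4>3; P3→X gives 9>7]
(A,Q,Z): not NE [P1→B gives 8>7; P2→P gives 9>2; P3→X gives 9>7]
(A,Q,W): not NE [P3→X gives 9>6]
(B,P,X): not NE [P2→Q gives 6>4; P3→Y gives 7>5]
(B,P,Y): not NE [P2→Q gives 6>4]
(B,P,Z): not NE [P1→A gives 9>3; P3→Y gives 7>4]
(B,P,W): not NE [P1→A gives 6>2; P3→Y gives 7>0]
(B,Q,X): not NE [P1→A gives 7>0]
(B,Q,Y): not NE [P3→X gives 6>5]
(B,Q,Z): not NE [P2→P gives 8>1; P3→X gives 6>4]
(B,Q,W): not NE [P1→A gives 4>0; P2→P gives 9>0; P3→X gives 6>3]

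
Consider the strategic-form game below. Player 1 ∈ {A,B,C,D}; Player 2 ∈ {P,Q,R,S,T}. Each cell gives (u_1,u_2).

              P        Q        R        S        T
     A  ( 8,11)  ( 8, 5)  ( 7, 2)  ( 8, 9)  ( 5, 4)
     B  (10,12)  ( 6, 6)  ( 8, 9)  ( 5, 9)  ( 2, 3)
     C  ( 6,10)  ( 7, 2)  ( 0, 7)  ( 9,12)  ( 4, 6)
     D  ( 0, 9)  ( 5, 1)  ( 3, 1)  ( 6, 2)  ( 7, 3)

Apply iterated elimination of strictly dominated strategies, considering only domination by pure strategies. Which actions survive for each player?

Survivors P1:{A,B,C} P2:{P,S}

P2 drop Q (P beats it: A:11>5 B:12>6 C:10>2 D:9>1)
P2 drop R (P beats it: A:11>2 B:12>9 C:10>7 D:9>1)
P2 drop T (P beats it: A:11>4 B:12>3 C:10>6 D:9>3)
P1 drop D (A beats it: P:8>0 S:8>6)
P1→{A,B,C} P2→{P,S}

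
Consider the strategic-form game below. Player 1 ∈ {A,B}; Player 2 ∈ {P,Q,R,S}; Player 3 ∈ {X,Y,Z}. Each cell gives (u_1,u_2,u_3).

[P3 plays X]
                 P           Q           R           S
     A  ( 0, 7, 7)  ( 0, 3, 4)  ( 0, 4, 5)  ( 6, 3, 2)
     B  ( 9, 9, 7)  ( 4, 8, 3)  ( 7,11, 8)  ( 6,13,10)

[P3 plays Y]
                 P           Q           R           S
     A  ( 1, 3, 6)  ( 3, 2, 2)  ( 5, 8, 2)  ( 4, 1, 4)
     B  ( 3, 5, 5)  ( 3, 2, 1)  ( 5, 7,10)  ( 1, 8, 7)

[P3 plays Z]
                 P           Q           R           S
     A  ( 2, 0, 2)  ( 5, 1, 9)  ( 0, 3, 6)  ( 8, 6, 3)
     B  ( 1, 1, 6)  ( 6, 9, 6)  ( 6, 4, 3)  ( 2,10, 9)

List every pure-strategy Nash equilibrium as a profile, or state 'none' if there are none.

Nash profiles: (B,S,X)

(A,P,X): not NE [P1→B gives 9>0]
(A,P,Y): not NE [P1→B gives 3>1; P2→R gives 8>3; P3→X gives 7>6]
(A,P,Z): not NE [P2→S gives 6>0; P3→X gives 7>2]
(A,Q,X): not NE [P1→B gives 4>0; P2→P gives 7>3; P3→Z gives 9>4]
(A,Q,Y): not NE [P2→R gives 8>2; P3→Z gives 9>2]
(A,Q,Z): not NE [P1→B gives 6>5; P2→S gives 6>1]
(A,R,X): not NE [P1→B gives 7>0; P2→P gives 7>4; P3→Z gives 6>5]
(A,R,Y): not NE [P3→Z gives 6>2]
(A,R,Z): not NE [P1→B gives 6>0; P2→S gives 6>3]
(A,S,X): not NE [P2→P gives 7>3; P3→Y gives 4>2]
(A,S,Y): not NE [P2→R gives 8>1]
(A,S,Z): not NE [P3→Y gives 4>3]
(B,P,X): not NE [P2→S gives 13>9]
(B,P,Y): not NE [P2→S gives 8>5; P3→X gives 7>5]
(B,P,Z): not NE [P1→A gives 2>1; P2→S gives 10>1; P3→X gives 7>6]
(B,Q,X): not NE [P2→S gives 13>8; P3→Z gives 6>3]
(B,Q,Y): not NE [P2→S gives 8>2; P3→Z gives 6>1]
(B,Q,Z): not NE [P2→S gives 10>9]
(B,R,X): not NE [P2→S gives 13>11; P3→Y gives 10>8]
(B,R,Y): not NE [P2→S gives 8>7]
(B,R,Z): not NE [P2→S gives 10>4; P3→Y gives 10>3]
(B,S,X): NE
(B,S,Y): not NE [P1→A gives 4>1; P3→X gives 10>7]
(B,S,Z): not NE [P1→A gives 8>2; P3→X gives 10>9]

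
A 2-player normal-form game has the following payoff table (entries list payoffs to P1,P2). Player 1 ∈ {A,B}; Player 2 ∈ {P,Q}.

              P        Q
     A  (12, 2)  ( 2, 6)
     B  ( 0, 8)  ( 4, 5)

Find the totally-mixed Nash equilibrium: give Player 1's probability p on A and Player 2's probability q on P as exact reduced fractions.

P1 indiff ⇒ q·12+(1-q)·2 = q·0+(1-q)·4 ⇒ q(12) = (1-q)(2) ⇒ q = 1/7
P2 indiff ⇒ p·2+(1-p)·8 = p·6+(1-p)·5 ⇒ p(-4) = (1-p)(-3) ⇒ p = 3/7

(p,q) = (3/7, 1/7)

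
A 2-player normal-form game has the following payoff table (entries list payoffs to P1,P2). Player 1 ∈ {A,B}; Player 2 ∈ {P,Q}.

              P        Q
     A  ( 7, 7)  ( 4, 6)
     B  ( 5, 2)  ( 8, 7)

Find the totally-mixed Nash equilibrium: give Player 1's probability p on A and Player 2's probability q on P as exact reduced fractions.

P1 indiff ⇒ q·7+(1-q)·4 = q·5+(1-q)·8 ⇒ q(2) = (1-q)(4) ⇒ q = 2/3
P2 indiff ⇒ p·7+(1-p)·2 = p·6+(1-p)·7 ⇒ p(1) = (1-p)(5) ⇒ p = 5/6

P1 mixes 5/6 on A; P2 mixes 2/3 on P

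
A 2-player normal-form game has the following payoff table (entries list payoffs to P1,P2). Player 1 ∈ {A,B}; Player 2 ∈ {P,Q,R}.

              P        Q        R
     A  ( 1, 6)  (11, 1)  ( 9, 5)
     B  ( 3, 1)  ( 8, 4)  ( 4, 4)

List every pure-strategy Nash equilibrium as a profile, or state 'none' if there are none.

(A,P): not NE [P1→B gives 3>1]
(A,Q): not NE [P2→P gives 6>1]
(A,R): not NE [P2→P gives 6>5]
(B,P): not NE [P2→R gives 4>1]
(B,Q): not NE [P1→A gives 11>8]
(B,R): not NE [P1→A gives 9>4]

PSNE: ∅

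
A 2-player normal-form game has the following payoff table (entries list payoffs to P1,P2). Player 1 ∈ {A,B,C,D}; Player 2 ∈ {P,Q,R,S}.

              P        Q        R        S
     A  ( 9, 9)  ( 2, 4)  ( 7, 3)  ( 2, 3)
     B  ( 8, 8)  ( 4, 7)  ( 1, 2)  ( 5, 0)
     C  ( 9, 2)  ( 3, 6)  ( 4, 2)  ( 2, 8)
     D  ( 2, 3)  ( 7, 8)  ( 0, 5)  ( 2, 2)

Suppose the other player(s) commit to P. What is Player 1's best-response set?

BR_1 = {A,C}

u_1(A vs P) = 9
u_1(B vs P) = 8
u_1(C vs P) = 9
u_1(D vs P) = 2
max payoff 9 at {A,C}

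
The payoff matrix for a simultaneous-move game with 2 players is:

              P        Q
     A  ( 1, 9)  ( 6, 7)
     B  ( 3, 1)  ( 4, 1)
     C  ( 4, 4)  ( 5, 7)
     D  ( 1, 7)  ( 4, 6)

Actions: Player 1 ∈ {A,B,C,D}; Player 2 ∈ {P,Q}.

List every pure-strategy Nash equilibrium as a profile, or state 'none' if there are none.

Equilibria: none

(A,P): not NE [P1→C gives 4>1]
(A,Q): not NE [P2→P gives 9>7]
(B,P): not NE [P1→C gives 4>3]
(B,Q): not NE [P1→A gives 6>4]
(C,P): not NE [P2→Q gives 7>4]
(C,Q): not NE [P1→A gives 6>5]
(D,P): not NE [P1→C gives 4>1]
(D,Q): not NE [P1→A gives 6>4; P2→P gives 7>6]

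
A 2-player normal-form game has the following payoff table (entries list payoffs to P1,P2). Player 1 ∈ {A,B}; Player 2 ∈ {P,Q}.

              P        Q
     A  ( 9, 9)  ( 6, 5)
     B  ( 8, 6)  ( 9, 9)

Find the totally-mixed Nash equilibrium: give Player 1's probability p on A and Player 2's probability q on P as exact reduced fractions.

P1 indiff ⇒ q·9+(1-q)·6 = q·8+(1-q)·9 ⇒ q(1) = (1-q)(3) ⇒ q = 3/4
P2 indiff ⇒ p·9+(1-p)·6 = p·5+(1-p)·9 ⇒ p(4) = (1-p)(3) ⇒ p = 3/7

p=3/7, q=3/4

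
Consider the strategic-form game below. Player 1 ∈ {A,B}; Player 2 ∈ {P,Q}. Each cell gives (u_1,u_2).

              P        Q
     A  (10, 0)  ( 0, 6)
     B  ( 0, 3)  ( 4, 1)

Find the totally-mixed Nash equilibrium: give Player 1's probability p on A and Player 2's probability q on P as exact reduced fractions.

P1 indiff ⇒ q·10+(1-q)·0 = q·0+(1-q)·4 ⇒ q(10) = (1-q)(4) ⇒ q = 2/7
P2 indiff ⇒ p·0+(1-p)·3 = p·6+(1-p)·1 ⇒ p(-6) = (1-p)(-2) ⇒ p = 1/4

P1 mixes 1/4 on A; P2 mixes 2/7 on P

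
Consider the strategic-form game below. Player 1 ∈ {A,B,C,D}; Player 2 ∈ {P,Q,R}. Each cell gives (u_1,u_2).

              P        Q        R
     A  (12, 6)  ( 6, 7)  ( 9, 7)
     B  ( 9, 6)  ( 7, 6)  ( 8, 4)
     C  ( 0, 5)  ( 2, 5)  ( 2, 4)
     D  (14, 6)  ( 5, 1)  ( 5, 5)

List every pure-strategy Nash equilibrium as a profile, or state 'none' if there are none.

PSNE = {(A,R), (B,Q), (D,P)}

(A,P): not NE [P1→D gives 14>12; P2→R gives 7>6]
(A,Q): not NE [P1→B gives 7>6]
(A,R): NE
(B,P): not NE [P1→D gives 14>9]
(B,Q): NE
(B,R): not NE [P1→A gives 9>8; P2→Q gives 6>4]
(C,P): not NE [P1→D gives 14>0]
(C,Q): not NE [P1→B gives 7>2]
(C,R): not NE [P1→A gives 9>2; P2→Q gives 5>4]
(D,P): NE
(D,Q): not NE [P1→B gives 7>5; P2→P gives 6>1]
(D,R): not NE [P1→A gives 9>5; P2→P gives 6>5]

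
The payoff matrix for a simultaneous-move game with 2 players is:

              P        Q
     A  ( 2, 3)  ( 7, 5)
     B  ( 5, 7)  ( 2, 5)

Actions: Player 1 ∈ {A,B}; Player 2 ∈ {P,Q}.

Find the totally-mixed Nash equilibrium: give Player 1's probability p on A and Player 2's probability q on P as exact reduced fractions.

(p,q) = (1/2, 5/8)

P1 indiff ⇒ q·2+(1-q)·7 = q·5+(1-q)·2 ⇒ q(-3) = (1-q)(-5) ⇒ q = 5/8
P2 indiff ⇒ p·3+(1-p)·7 = p·5+(1-p)·5 ⇒ p(-2) = (1-p)(-2) ⇒ p = 1/2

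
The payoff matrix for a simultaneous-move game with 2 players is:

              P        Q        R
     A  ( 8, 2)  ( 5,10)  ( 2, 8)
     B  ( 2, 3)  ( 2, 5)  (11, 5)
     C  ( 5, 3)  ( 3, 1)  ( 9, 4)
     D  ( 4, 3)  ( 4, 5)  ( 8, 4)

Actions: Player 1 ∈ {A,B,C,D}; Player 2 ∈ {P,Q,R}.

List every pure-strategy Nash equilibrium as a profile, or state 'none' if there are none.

NE set: (A,Q), (B,R)

(A,P): not NE [P2→Q gives 10>2]
(A,Q): NE
(A,R): not NE [P1→B gives 11>2; P2→Q gives 10>8]
(B,P): not NE [P1→A gives 8>2; P2→R gives 5>3]
(B,Q): not NE [P1→A gives 5>2]
(B,R): NE
(C,P): not NE [P1→A gives 8>5; P2→R gives 4>3]
(C,Q): not NE [P1→A gives 5>3; P2→R gives 4>1]
(C,R): not NE [P1→B gives 11>9]
(D,P): not NE [P1→A gives 8>4; P2→Q gives 5>3]
(D,Q): not NE [P1→A gives 5>4]
(D,R): not NE [P1→B gives 11>8; P2→Q gives 5>4]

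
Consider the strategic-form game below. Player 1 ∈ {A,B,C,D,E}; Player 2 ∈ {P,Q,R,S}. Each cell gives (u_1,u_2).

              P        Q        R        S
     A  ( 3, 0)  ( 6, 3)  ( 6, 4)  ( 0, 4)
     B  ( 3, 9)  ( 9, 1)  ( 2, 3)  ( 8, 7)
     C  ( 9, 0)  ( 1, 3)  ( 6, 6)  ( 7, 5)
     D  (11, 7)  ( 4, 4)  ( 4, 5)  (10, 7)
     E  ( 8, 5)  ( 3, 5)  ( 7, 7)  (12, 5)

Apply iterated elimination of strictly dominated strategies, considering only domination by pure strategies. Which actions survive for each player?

P2 drop Q (R beats it: A:4>3 B:3>1 C:6>3 D:5>4 E:7>5)
P1 drop A (E beats it: P:8>3 R:7>6 S:12>0)
P1 drop B (D beats it: P:11>3 R:4>2 S:10>8)
P1→{C,D,E} P2→{P,R,S}

Survivors P1:{C,D,E} P2:{P,R,S}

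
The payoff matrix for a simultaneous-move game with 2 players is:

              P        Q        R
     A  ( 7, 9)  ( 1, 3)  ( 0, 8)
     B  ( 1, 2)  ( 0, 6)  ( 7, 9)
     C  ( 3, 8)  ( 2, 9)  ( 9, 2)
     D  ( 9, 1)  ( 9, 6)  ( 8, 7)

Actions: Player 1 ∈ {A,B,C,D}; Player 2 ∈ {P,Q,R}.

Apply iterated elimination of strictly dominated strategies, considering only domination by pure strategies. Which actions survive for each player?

P1 drop A (D beats it: P:9>7 Q:9>1 R:8>0)
P1 drop B (C beats it: P:3>1 Q:2>0 R:9>7)
P2 drop P (Q beats it: C:9>8 D:6>1)
P1→{C,D} P2→{Q,R}

IESDS → P1:{C,D} P2:{Q,R}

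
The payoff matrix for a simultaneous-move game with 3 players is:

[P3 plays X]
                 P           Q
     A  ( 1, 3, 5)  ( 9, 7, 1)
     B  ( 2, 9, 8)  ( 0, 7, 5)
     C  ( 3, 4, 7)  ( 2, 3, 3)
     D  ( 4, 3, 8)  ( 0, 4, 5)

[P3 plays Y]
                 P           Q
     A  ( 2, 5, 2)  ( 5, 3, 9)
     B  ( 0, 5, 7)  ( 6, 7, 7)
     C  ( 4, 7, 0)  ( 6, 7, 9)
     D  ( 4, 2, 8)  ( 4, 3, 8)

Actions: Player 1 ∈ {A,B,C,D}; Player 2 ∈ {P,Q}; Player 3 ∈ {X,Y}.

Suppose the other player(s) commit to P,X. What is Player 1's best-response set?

argmax u_1 = {D}

u_1(A vs P,X) = 1
u_1(B vs P,X) = 2
u_1(C vs P,X) = 3
u_1(D vs P,X) = 4
max payoff 4 at {D}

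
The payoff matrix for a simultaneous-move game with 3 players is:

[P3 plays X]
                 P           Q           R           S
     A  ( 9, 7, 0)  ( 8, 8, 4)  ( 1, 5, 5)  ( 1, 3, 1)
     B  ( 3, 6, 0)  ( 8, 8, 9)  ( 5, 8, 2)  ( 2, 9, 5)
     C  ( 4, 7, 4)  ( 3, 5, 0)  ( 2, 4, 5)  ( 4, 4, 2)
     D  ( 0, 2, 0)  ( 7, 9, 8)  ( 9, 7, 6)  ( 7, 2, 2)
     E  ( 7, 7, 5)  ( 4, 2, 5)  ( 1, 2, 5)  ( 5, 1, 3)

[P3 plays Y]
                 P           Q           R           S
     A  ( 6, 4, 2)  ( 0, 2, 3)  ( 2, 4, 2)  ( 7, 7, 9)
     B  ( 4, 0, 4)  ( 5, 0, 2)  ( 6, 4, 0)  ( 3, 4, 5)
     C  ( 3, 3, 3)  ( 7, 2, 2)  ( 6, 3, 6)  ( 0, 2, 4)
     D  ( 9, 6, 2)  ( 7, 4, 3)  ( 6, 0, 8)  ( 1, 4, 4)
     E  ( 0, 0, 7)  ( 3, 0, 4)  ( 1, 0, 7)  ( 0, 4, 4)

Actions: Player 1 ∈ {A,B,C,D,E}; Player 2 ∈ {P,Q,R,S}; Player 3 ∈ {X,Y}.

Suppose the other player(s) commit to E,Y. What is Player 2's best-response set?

u_2(P vs E,Y) = 0
u_2(Q vs E,Y) = 0
u_2(R vs E,Y) = 0
u_2(S vs E,Y) = 4
max payoff 4 at {S}

argmax u_2 = {S}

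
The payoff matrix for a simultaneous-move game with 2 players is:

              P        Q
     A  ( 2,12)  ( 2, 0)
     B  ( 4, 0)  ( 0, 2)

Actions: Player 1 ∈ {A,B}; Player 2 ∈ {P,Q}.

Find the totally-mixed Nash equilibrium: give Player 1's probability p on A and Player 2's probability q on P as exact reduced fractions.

P1 mixes 1/7 on A; P2 mixes 1/2 on P

P1 indiff ⇒ q·2+(1-q)·2 = q·4+(1-q)·0 ⇒ q(-2) = (1-q)(-2) ⇒ q = 1/2
P2 indiff ⇒ p·12+(1-p)·0 = p·0+(1-p)·2 ⇒ p(12) = (1-p)(2) ⇒ p = 1/7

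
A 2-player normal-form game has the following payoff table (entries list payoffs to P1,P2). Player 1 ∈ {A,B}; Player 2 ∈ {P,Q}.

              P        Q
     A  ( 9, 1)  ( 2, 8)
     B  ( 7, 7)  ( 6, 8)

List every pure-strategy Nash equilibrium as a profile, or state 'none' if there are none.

Nash profiles: (B,Q)

(A,P): not NE [P2→Q gives 8>1]
(A,Q): not NE [P1→B gives 6>2]
(B,P): not NE [P1→A gives 9>7; P2→Q gives 8>7]
(B,Q): NE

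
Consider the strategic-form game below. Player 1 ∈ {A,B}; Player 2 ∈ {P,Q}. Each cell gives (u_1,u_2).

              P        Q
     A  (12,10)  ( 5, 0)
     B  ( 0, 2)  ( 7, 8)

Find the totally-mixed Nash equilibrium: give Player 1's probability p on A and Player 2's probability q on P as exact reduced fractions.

P1 indiff ⇒ q·12+(1-q)·5 = q·0+(1-q)·7 ⇒ q(12) = (1-q)(2) ⇒ q = 1/7
P2 indiff ⇒ p·10+(1-p)·2 = p·0+(1-p)·8 ⇒ p(10) = (1-p)(6) ⇒ p = 3/8

P1 mixes 3/8 on A; P2 mixes 1/7 on P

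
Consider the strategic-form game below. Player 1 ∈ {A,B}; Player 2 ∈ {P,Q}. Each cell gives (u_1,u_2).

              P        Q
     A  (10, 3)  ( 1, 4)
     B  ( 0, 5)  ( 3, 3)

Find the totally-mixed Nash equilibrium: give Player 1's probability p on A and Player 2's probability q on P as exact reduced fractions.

P1 mixes 2/3 on A; P2 mixes 1/6 on P

P1 indiff ⇒ q·10+(1-q)·1 = q·0+(1-q)·3 ⇒ q(10) = (1-q)(2) ⇒ q = 1/6
P2 indiff ⇒ p·3+(1-p)·5 = p·4+(1-p)·3 ⇒ p(-1) = (1-p)(-2) ⇒ p = 2/3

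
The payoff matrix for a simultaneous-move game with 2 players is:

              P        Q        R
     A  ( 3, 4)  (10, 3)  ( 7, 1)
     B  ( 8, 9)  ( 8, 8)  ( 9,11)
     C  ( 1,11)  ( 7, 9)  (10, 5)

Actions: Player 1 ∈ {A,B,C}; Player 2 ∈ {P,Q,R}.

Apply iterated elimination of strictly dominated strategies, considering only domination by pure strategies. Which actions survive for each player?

IESDS → P1:{B,C} P2:{P,R}

P2 drop Q (P beats it: A:4>3 B:9>8 C:11>9)
P1 drop A (B beats it: P:8>3 R:9>7)
P1→{B,C} P2→{P,R}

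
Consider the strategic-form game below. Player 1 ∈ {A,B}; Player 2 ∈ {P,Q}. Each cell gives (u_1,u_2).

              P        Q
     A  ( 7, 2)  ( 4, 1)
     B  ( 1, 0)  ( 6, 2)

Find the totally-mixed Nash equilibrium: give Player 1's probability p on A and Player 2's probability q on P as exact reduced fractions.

(p,q) = (2/3, 1/4)

P1 indiff ⇒ q·7+(1-q)·4 = q·1+(1-q)·6 ⇒ q(6) = (1-q)(2) ⇒ q = 1/4
P2 indiff ⇒ p·2+(1-p)·0 = p·1+(1-p)·2 ⇒ p(1) = (1-p)(2) ⇒ p = 2/3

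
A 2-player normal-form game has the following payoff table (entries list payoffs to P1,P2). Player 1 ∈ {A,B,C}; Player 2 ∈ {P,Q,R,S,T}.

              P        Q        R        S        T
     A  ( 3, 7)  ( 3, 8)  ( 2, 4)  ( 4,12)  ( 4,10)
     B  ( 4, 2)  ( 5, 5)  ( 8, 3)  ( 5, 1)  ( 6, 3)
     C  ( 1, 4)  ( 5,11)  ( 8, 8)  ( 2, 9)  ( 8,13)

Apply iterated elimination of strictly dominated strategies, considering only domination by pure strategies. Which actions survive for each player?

P1 drop A (B beats it: P:4>3 Q:5>3 R:8>2 S:5>4 T:6>4)
P2 drop P (Q beats it: B:5>2 C:11>4)
P2 drop R (Q beats it: B:5>3 C:11>8)
P2 drop S (Q beats it: B:5>1 C:11>9)
P1→{B,C} P2→{Q,T}

Remaining: P1:{B,C} P2:{Q,T}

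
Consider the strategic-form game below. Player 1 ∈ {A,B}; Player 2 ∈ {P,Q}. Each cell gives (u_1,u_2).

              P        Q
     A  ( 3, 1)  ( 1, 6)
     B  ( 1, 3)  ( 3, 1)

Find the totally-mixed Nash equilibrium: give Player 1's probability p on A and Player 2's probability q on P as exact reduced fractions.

(p,q) = (2/7, 1/2)

P1 indiff ⇒ q·3+(1-q)·1 = q·1+(1-q)·3 ⇒ q(2) = (1-q)(2) ⇒ q = 1/2
P2 indiff ⇒ p·1+(1-p)·3 = p·6+(1-p)·1 ⇒ p(-5) = (1-p)(-2) ⇒ p = 2/7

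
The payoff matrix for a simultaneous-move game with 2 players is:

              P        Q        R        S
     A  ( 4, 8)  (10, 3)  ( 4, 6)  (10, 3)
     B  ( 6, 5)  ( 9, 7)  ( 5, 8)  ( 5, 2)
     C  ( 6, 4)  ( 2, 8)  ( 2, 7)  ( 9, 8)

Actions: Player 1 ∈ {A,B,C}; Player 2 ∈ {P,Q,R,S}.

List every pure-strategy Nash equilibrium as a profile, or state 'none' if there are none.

(A,P): not NE [P1→C gives 6>4]
(A,Q): not NE [P2→P gives 8>3]
(A,R): not NE [P1→B gives 5>4; P2→P gives 8>6]
(A,S): not NE [P2→P gives 8>3]
(B,P): not NE [P2→R gives 8>5]
(B,Q): not NE [P1→A gives 10>9; P2→R gives 8>7]
(B,R): NE
(B,S): not NE [P1→A gives 10>5; P2→R gives 8>2]
(C,P): not NE [P2→S gives 8>4]
(C,Q): not NE [P1→A gives 10>2]
(C,R): not NE [P1→B gives 5>2; P2→S gives 8>7]
(C,S): not NE [P1→A gives 10>9]

NE set: (B,R)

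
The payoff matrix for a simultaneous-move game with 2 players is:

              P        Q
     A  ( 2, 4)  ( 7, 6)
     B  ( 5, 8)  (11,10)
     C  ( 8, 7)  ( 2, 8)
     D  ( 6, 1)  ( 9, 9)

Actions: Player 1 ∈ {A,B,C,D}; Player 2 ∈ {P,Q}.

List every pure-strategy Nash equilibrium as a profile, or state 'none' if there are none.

(A,P): not NE [P1→C gives 8>2; P2→Q gives 6>4]
(A,Q): not NE [P1→B gives 11>7]
(B,P): not NE [P1→C gives 8>5; P2→Q gives 10>8]
(B,Q): NE
(C,P): not NE [P2→Q gives 8>7]
(C,Q): not NE [P1→B gives 11>2]
(D,P): not NE [P1→C gives 8>6; P2→Q gives 9>1]
(D,Q): not NE [P1→B gives 11>9]

Nash profiles: (B,Q)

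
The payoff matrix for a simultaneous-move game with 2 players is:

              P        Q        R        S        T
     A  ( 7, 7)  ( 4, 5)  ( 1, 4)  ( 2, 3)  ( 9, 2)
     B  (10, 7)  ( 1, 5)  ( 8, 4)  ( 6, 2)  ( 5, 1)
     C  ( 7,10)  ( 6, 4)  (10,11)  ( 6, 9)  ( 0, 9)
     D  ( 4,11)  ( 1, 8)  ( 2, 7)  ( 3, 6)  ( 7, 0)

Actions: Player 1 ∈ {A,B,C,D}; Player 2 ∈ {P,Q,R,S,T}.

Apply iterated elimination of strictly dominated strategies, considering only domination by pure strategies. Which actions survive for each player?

IESDS → P1:{B,C} P2:{P,R}

P2 drop Q (P beats it: A:7>5 B:7>5 C:10>4 D:11>8)
P2 drop S (P beats it: A:7>3 B:7>2 C:10>9 D:11>6)
P2 drop T (P beats it: A:7>2 B:7>1 C:10>9 D:11>0)
P1 drop A (B beats it: P:10>7 R:8>1)
P1 drop D (B beats it: P:10>4 R:8>2)
P1→{B,C} P2→{P,R}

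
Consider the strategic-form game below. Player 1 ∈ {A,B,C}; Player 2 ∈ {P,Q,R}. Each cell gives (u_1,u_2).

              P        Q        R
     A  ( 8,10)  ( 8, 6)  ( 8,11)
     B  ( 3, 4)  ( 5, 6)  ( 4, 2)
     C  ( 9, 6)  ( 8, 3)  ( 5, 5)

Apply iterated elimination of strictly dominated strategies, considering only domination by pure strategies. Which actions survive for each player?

IESDS → P1:{A,C} P2:{P,R}

P1 drop B (A beats it: P:8>3 Q:8>5 R:8>4)
P2 drop Q (P beats it: A:10>6 C:6>3)
P1→{A,C} P2→{P,R}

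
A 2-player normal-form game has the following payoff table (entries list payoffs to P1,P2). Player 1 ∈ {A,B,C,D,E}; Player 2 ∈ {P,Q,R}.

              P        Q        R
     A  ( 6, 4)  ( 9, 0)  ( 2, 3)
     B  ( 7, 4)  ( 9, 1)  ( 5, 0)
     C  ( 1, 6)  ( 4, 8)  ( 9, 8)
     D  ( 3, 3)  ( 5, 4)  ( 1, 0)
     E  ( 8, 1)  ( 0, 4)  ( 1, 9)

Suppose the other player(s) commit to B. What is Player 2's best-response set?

BR_2 = {P}

u_2(P vs B) = 4
u_2(Q vs B) = 1
u_2(R vs B) = 0
max payoff 4 at {P}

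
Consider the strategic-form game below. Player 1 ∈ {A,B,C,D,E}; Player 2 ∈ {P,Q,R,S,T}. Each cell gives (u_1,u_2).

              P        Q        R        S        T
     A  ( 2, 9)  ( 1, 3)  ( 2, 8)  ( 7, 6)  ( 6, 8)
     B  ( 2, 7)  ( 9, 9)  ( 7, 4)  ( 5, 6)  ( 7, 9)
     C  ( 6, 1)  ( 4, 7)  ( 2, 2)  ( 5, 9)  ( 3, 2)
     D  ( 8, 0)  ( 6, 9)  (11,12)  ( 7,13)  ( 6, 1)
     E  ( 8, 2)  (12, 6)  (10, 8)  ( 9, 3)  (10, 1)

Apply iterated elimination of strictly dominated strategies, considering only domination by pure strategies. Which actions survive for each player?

Survivors P1:{D,E} P2:{R,S}

P1 drop A (E beats it: P:8>2 Q:12>1 R:10>2 S:9>7 T:10>6)
P1 drop B (E beats it: P:8>2 Q:12>9 R:10>7 S:9>5 T:10>7)
P1 drop C (D beats it: P:8>6 Q:6>4 R:11>2 S:7>5 T:6>3)
P2 drop P (Q beats it: D:9>0 E:6>2)
P2 drop Q (R beats it: D:12>9 E:8>6)
P2 drop T (R beats it: D:12>1 E:8>1)
P1→{D,E} P2→{R,S}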